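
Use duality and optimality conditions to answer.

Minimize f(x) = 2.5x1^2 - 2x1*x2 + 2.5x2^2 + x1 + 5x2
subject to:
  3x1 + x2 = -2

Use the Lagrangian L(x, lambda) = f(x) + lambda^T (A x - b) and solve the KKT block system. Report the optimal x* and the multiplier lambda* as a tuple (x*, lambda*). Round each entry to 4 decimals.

Form the Lagrangian:
  L(x, lambda) = (1/2) x^T Q x + c^T x + lambda^T (A x - b)
Stationarity (grad_x L = 0): Q x + c + A^T lambda = 0.
Primal feasibility: A x = b.

This gives the KKT block system:
  [ Q   A^T ] [ x     ]   [-c ]
  [ A    0  ] [ lambda ] = [ b ]

Solving the linear system:
  x*      = (-0.3226, -1.0323)
  lambda* = (-0.4839)
  f(x*)   = -3.2258

x* = (-0.3226, -1.0323), lambda* = (-0.4839)


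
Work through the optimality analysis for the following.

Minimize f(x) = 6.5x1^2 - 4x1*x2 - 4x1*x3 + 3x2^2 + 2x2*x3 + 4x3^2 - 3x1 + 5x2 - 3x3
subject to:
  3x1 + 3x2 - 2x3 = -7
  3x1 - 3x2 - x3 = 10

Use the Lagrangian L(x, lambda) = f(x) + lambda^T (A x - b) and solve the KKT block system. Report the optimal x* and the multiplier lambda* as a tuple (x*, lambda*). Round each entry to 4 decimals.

Form the Lagrangian:
  L(x, lambda) = (1/2) x^T Q x + c^T x + lambda^T (A x - b)
Stationarity (grad_x L = 0): Q x + c + A^T lambda = 0.
Primal feasibility: A x = b.

This gives the KKT block system:
  [ Q   A^T ] [ x     ]   [-c ]
  [ A    0  ] [ lambda ] = [ b ]

Solving the linear system:
  x*      = (0.8764, -2.7079, 0.7528)
  lambda* = (-0.4944, -4.9101)
  f(x*)   = 13.6067

x* = (0.8764, -2.7079, 0.7528), lambda* = (-0.4944, -4.9101)


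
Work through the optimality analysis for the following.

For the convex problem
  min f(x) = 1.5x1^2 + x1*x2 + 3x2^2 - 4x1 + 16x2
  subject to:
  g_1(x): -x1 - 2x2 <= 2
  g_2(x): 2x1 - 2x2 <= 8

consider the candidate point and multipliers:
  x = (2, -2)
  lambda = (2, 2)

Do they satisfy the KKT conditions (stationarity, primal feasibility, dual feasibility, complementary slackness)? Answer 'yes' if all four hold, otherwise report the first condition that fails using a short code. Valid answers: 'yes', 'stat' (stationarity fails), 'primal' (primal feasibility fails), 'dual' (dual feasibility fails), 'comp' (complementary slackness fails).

Gradient of f: grad f(x) = Q x + c = (0, 6)
Constraint values g_i(x) = a_i^T x - b_i:
  g_1((2, -2)) = 0
  g_2((2, -2)) = 0
Stationarity residual: grad f(x) + sum_i lambda_i a_i = (2, -2)
  -> stationarity FAILS
Primal feasibility (all g_i <= 0): OK
Dual feasibility (all lambda_i >= 0): OK
Complementary slackness (lambda_i * g_i(x) = 0 for all i): OK

Verdict: the first failing condition is stationarity -> stat.

stat


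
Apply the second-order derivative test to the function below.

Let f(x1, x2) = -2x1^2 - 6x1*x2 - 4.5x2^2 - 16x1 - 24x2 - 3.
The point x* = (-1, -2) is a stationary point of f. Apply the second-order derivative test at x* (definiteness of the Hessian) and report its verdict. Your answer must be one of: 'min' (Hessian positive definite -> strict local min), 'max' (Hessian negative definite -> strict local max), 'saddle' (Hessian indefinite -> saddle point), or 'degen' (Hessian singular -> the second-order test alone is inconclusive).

Compute the Hessian H = grad^2 f:
  H = [[-4, -6], [-6, -9]]
Verify stationarity: grad f(x*) = H x* + g = (0, 0).
Eigenvalues of H: -13, 0.
H has a zero eigenvalue (singular; negative semidefinite but not definite), so H is neither positive definite, negative definite, nor indefinite. The second-order test alone is inconclusive -> degen.
(Indeed, f is constant along the null direction of H through x*, so x* is not a strict local extremum.)

degen


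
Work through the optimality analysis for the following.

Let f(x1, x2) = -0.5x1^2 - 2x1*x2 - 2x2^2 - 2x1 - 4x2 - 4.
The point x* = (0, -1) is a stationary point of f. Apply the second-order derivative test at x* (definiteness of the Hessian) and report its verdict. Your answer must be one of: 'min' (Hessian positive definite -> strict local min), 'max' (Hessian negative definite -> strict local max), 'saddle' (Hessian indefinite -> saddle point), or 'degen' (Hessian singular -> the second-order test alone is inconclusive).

Compute the Hessian H = grad^2 f:
  H = [[-1, -2], [-2, -4]]
Verify stationarity: grad f(x*) = H x* + g = (0, 0).
Eigenvalues of H: -5, 0.
H has a zero eigenvalue (singular; negative semidefinite but not definite), so H is neither positive definite, negative definite, nor indefinite. The second-order test alone is inconclusive -> degen.
(Indeed, f is constant along the null direction of H through x*, so x* is not a strict local extremum.)

degen


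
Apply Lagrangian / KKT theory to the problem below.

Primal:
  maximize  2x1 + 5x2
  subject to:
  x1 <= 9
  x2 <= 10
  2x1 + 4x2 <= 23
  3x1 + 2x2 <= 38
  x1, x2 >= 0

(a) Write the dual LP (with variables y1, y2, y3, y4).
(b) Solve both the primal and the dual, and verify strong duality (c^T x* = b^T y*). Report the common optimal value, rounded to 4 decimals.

The standard primal-dual pair for 'max c^T x s.t. A x <= b, x >= 0' is:
  Dual:  min b^T y  s.t.  A^T y >= c,  y >= 0.

So the dual LP is:
  minimize  9y1 + 10y2 + 23y3 + 38y4
  subject to:
    y1 + 2y3 + 3y4 >= 2
    y2 + 4y3 + 2y4 >= 5
    y1, y2, y3, y4 >= 0

Solving the primal: x* = (0, 5.75).
  primal value c^T x* = 28.75.
Solving the dual: y* = (0, 0, 1.25, 0).
  dual value b^T y* = 28.75.
Strong duality: c^T x* = b^T y*. Confirmed.

28.75


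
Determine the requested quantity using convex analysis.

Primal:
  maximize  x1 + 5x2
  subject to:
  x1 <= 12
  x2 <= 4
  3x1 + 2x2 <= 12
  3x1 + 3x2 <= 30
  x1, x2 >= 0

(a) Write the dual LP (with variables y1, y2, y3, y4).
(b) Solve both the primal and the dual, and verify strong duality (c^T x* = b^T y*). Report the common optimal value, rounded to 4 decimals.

The standard primal-dual pair for 'max c^T x s.t. A x <= b, x >= 0' is:
  Dual:  min b^T y  s.t.  A^T y >= c,  y >= 0.

So the dual LP is:
  minimize  12y1 + 4y2 + 12y3 + 30y4
  subject to:
    y1 + 3y3 + 3y4 >= 1
    y2 + 2y3 + 3y4 >= 5
    y1, y2, y3, y4 >= 0

Solving the primal: x* = (1.3333, 4).
  primal value c^T x* = 21.3333.
Solving the dual: y* = (0, 4.3333, 0.3333, 0).
  dual value b^T y* = 21.3333.
Strong duality: c^T x* = b^T y*. Confirmed.

21.3333


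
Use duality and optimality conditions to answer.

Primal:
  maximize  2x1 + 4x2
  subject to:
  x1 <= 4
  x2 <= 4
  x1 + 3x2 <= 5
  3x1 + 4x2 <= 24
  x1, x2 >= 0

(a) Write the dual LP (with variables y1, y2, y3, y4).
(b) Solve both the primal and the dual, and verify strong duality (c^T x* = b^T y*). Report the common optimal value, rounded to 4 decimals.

The standard primal-dual pair for 'max c^T x s.t. A x <= b, x >= 0' is:
  Dual:  min b^T y  s.t.  A^T y >= c,  y >= 0.

So the dual LP is:
  minimize  4y1 + 4y2 + 5y3 + 24y4
  subject to:
    y1 + y3 + 3y4 >= 2
    y2 + 3y3 + 4y4 >= 4
    y1, y2, y3, y4 >= 0

Solving the primal: x* = (4, 0.3333).
  primal value c^T x* = 9.3333.
Solving the dual: y* = (0.6667, 0, 1.3333, 0).
  dual value b^T y* = 9.3333.
Strong duality: c^T x* = b^T y*. Confirmed.

9.3333


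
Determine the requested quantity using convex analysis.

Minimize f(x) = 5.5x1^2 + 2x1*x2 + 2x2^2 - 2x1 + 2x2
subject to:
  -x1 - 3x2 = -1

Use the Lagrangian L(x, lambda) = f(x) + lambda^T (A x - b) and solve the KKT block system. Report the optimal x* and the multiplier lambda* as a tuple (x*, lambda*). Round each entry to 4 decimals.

Form the Lagrangian:
  L(x, lambda) = (1/2) x^T Q x + c^T x + lambda^T (A x - b)
Stationarity (grad_x L = 0): Q x + c + A^T lambda = 0.
Primal feasibility: A x = b.

This gives the KKT block system:
  [ Q   A^T ] [ x     ]   [-c ]
  [ A    0  ] [ lambda ] = [ b ]

Solving the linear system:
  x*      = (0.2418, 0.2527)
  lambda* = (1.1648)
  f(x*)   = 0.5934

x* = (0.2418, 0.2527), lambda* = (1.1648)


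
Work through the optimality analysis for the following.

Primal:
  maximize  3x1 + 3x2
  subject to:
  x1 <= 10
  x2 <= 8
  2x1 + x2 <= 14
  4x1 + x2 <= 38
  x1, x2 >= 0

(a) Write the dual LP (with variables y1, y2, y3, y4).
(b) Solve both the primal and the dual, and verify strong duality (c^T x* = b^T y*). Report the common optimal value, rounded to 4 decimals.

The standard primal-dual pair for 'max c^T x s.t. A x <= b, x >= 0' is:
  Dual:  min b^T y  s.t.  A^T y >= c,  y >= 0.

So the dual LP is:
  minimize  10y1 + 8y2 + 14y3 + 38y4
  subject to:
    y1 + 2y3 + 4y4 >= 3
    y2 + y3 + y4 >= 3
    y1, y2, y3, y4 >= 0

Solving the primal: x* = (3, 8).
  primal value c^T x* = 33.
Solving the dual: y* = (0, 1.5, 1.5, 0).
  dual value b^T y* = 33.
Strong duality: c^T x* = b^T y*. Confirmed.

33


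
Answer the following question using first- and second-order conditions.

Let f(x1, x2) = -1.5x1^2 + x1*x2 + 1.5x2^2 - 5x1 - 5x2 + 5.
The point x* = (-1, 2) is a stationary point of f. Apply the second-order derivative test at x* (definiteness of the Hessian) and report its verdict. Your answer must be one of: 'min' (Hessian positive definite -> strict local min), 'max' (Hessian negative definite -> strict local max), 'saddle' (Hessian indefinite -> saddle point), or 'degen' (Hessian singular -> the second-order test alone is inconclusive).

Compute the Hessian H = grad^2 f:
  H = [[-3, 1], [1, 3]]
Verify stationarity: grad f(x*) = H x* + g = (0, 0).
Eigenvalues of H: -3.1623, 3.1623.
Eigenvalues have mixed signs, so H is indefinite -> x* is a saddle point.

saddle


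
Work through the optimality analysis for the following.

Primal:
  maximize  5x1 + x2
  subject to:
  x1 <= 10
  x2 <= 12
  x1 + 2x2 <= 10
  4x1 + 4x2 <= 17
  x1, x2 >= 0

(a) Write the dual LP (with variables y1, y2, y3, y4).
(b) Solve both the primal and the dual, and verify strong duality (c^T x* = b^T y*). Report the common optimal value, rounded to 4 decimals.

The standard primal-dual pair for 'max c^T x s.t. A x <= b, x >= 0' is:
  Dual:  min b^T y  s.t.  A^T y >= c,  y >= 0.

So the dual LP is:
  minimize  10y1 + 12y2 + 10y3 + 17y4
  subject to:
    y1 + y3 + 4y4 >= 5
    y2 + 2y3 + 4y4 >= 1
    y1, y2, y3, y4 >= 0

Solving the primal: x* = (4.25, 0).
  primal value c^T x* = 21.25.
Solving the dual: y* = (0, 0, 0, 1.25).
  dual value b^T y* = 21.25.
Strong duality: c^T x* = b^T y*. Confirmed.

21.25


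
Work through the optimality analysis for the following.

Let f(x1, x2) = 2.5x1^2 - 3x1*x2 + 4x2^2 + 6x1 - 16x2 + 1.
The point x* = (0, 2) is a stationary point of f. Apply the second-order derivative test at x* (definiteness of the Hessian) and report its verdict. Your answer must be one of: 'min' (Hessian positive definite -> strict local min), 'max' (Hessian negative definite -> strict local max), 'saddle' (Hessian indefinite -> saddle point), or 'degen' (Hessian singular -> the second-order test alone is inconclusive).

Compute the Hessian H = grad^2 f:
  H = [[5, -3], [-3, 8]]
Verify stationarity: grad f(x*) = H x* + g = (0, 0).
Eigenvalues of H: 3.1459, 9.8541.
Both eigenvalues > 0, so H is positive definite -> x* is a strict local min.

min


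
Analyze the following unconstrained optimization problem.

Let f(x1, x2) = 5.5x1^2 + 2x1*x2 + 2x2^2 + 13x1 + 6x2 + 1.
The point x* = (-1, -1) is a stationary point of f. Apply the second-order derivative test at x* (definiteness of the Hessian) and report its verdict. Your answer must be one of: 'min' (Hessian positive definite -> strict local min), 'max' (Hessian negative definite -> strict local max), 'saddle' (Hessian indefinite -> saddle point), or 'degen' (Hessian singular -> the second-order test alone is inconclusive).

Compute the Hessian H = grad^2 f:
  H = [[11, 2], [2, 4]]
Verify stationarity: grad f(x*) = H x* + g = (0, 0).
Eigenvalues of H: 3.4689, 11.5311.
Both eigenvalues > 0, so H is positive definite -> x* is a strict local min.

min


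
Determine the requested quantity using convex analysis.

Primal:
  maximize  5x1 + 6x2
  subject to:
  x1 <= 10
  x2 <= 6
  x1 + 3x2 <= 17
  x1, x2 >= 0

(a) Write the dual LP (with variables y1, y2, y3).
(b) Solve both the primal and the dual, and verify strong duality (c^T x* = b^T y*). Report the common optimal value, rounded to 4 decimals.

The standard primal-dual pair for 'max c^T x s.t. A x <= b, x >= 0' is:
  Dual:  min b^T y  s.t.  A^T y >= c,  y >= 0.

So the dual LP is:
  minimize  10y1 + 6y2 + 17y3
  subject to:
    y1 + y3 >= 5
    y2 + 3y3 >= 6
    y1, y2, y3 >= 0

Solving the primal: x* = (10, 2.3333).
  primal value c^T x* = 64.
Solving the dual: y* = (3, 0, 2).
  dual value b^T y* = 64.
Strong duality: c^T x* = b^T y*. Confirmed.

64


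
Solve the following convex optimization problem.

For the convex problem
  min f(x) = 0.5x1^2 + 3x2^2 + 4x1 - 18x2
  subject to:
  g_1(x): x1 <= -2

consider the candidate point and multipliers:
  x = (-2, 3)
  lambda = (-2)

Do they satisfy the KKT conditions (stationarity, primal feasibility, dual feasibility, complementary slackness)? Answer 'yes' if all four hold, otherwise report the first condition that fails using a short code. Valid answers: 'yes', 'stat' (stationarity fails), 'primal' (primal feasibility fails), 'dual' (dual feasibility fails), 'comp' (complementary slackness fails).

Gradient of f: grad f(x) = Q x + c = (2, 0)
Constraint values g_i(x) = a_i^T x - b_i:
  g_1((-2, 3)) = 0
Stationarity residual: grad f(x) + sum_i lambda_i a_i = (0, 0)
  -> stationarity OK
Primal feasibility (all g_i <= 0): OK
Dual feasibility (all lambda_i >= 0): FAILS
Complementary slackness (lambda_i * g_i(x) = 0 for all i): OK

Verdict: the first failing condition is dual_feasibility -> dual.

dual


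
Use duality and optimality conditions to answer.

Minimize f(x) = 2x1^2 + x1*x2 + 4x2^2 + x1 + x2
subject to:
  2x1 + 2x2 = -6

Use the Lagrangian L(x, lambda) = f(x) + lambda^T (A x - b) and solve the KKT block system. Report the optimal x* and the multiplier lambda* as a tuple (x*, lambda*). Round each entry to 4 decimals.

Form the Lagrangian:
  L(x, lambda) = (1/2) x^T Q x + c^T x + lambda^T (A x - b)
Stationarity (grad_x L = 0): Q x + c + A^T lambda = 0.
Primal feasibility: A x = b.

This gives the KKT block system:
  [ Q   A^T ] [ x     ]   [-c ]
  [ A    0  ] [ lambda ] = [ b ]

Solving the linear system:
  x*      = (-2.1, -0.9)
  lambda* = (4.15)
  f(x*)   = 10.95

x* = (-2.1, -0.9), lambda* = (4.15)


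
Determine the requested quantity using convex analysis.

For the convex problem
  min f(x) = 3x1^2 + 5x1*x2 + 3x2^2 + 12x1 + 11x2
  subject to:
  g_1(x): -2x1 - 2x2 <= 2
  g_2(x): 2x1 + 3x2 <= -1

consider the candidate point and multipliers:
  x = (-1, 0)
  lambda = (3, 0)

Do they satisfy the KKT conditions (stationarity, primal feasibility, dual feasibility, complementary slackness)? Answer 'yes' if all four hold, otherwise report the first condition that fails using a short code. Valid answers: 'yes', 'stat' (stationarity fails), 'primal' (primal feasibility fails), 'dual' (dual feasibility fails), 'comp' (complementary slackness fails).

Gradient of f: grad f(x) = Q x + c = (6, 6)
Constraint values g_i(x) = a_i^T x - b_i:
  g_1((-1, 0)) = 0
  g_2((-1, 0)) = -1
Stationarity residual: grad f(x) + sum_i lambda_i a_i = (0, 0)
  -> stationarity OK
Primal feasibility (all g_i <= 0): OK
Dual feasibility (all lambda_i >= 0): OK
Complementary slackness (lambda_i * g_i(x) = 0 for all i): OK

Verdict: yes, KKT holds.

yes


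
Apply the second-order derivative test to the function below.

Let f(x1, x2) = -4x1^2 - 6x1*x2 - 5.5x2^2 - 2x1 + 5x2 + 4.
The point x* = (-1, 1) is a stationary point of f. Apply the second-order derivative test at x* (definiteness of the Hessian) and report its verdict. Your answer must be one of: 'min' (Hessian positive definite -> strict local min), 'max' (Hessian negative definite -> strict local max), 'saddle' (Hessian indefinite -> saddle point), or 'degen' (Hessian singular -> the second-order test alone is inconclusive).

Compute the Hessian H = grad^2 f:
  H = [[-8, -6], [-6, -11]]
Verify stationarity: grad f(x*) = H x* + g = (0, 0).
Eigenvalues of H: -15.6847, -3.3153.
Both eigenvalues < 0, so H is negative definite -> x* is a strict local max.

max


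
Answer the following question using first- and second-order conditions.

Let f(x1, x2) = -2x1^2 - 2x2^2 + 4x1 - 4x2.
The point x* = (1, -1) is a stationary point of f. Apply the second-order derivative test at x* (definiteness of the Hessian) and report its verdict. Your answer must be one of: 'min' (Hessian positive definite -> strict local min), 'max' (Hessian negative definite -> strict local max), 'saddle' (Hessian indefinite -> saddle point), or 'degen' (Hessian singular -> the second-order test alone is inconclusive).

Compute the Hessian H = grad^2 f:
  H = [[-4, 0], [0, -4]]
Verify stationarity: grad f(x*) = H x* + g = (0, 0).
Eigenvalues of H: -4, -4.
Both eigenvalues < 0, so H is negative definite -> x* is a strict local max.

max


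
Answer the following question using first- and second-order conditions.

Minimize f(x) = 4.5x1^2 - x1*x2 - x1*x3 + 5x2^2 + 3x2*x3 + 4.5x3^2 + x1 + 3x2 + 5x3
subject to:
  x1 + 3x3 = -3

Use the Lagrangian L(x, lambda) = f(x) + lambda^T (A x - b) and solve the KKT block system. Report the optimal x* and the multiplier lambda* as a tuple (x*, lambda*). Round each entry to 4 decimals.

Form the Lagrangian:
  L(x, lambda) = (1/2) x^T Q x + c^T x + lambda^T (A x - b)
Stationarity (grad_x L = 0): Q x + c + A^T lambda = 0.
Primal feasibility: A x = b.

This gives the KKT block system:
  [ Q   A^T ] [ x     ]   [-c ]
  [ A    0  ] [ lambda ] = [ b ]

Solving the linear system:
  x*      = (-0.3247, -0.0649, -0.8918)
  lambda* = (0.9654)
  f(x*)   = -1.0411

x* = (-0.3247, -0.0649, -0.8918), lambda* = (0.9654)


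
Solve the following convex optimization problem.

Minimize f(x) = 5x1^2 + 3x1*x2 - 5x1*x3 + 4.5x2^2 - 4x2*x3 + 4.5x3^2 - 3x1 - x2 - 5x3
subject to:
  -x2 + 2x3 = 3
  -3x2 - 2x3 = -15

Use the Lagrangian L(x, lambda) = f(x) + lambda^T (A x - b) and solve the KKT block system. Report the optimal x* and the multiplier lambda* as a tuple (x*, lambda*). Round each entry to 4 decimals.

Form the Lagrangian:
  L(x, lambda) = (1/2) x^T Q x + c^T x + lambda^T (A x - b)
Stationarity (grad_x L = 0): Q x + c + A^T lambda = 0.
Primal feasibility: A x = b.

This gives the KKT block system:
  [ Q   A^T ] [ x     ]   [-c ]
  [ A    0  ] [ lambda ] = [ b ]

Solving the linear system:
  x*      = (0.9, 3, 3)
  lambda* = (2.1125, 4.8625)
  f(x*)   = 22.95

x* = (0.9, 3, 3), lambda* = (2.1125, 4.8625)


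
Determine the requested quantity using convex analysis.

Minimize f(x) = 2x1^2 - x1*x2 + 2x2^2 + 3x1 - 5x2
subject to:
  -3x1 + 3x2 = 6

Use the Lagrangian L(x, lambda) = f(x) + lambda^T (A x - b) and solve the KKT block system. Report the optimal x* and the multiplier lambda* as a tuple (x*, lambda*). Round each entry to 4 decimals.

Form the Lagrangian:
  L(x, lambda) = (1/2) x^T Q x + c^T x + lambda^T (A x - b)
Stationarity (grad_x L = 0): Q x + c + A^T lambda = 0.
Primal feasibility: A x = b.

This gives the KKT block system:
  [ Q   A^T ] [ x     ]   [-c ]
  [ A    0  ] [ lambda ] = [ b ]

Solving the linear system:
  x*      = (-0.6667, 1.3333)
  lambda* = (-0.3333)
  f(x*)   = -3.3333

x* = (-0.6667, 1.3333), lambda* = (-0.3333)


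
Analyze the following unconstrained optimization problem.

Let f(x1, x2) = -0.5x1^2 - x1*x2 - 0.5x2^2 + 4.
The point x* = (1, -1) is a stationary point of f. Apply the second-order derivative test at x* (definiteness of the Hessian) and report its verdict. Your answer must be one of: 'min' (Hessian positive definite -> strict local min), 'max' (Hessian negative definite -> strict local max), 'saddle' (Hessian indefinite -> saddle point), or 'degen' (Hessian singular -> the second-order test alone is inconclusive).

Compute the Hessian H = grad^2 f:
  H = [[-1, -1], [-1, -1]]
Verify stationarity: grad f(x*) = H x* + g = (0, 0).
Eigenvalues of H: -2, 0.
H has a zero eigenvalue (singular; negative semidefinite but not definite), so H is neither positive definite, negative definite, nor indefinite. The second-order test alone is inconclusive -> degen.
(Indeed, f is constant along the null direction of H through x*, so x* is not a strict local extremum.)

degen


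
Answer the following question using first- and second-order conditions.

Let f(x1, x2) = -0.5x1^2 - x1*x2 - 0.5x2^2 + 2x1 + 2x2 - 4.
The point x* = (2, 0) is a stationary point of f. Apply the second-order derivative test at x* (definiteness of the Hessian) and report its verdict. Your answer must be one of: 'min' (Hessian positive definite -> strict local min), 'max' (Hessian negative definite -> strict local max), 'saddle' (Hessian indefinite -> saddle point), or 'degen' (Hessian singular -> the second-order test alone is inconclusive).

Compute the Hessian H = grad^2 f:
  H = [[-1, -1], [-1, -1]]
Verify stationarity: grad f(x*) = H x* + g = (0, 0).
Eigenvalues of H: -2, 0.
H has a zero eigenvalue (singular; negative semidefinite but not definite), so H is neither positive definite, negative definite, nor indefinite. The second-order test alone is inconclusive -> degen.
(Indeed, f is constant along the null direction of H through x*, so x* is not a strict local extremum.)

degen


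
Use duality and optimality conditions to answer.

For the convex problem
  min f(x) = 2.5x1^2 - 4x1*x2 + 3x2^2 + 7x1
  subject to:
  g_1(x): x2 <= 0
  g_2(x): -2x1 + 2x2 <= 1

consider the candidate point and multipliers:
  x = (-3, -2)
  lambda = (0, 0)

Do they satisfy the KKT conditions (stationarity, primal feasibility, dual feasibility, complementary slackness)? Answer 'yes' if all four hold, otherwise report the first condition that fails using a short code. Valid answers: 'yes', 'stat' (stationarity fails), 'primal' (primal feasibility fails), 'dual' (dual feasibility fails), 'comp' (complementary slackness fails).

Gradient of f: grad f(x) = Q x + c = (0, 0)
Constraint values g_i(x) = a_i^T x - b_i:
  g_1((-3, -2)) = -2
  g_2((-3, -2)) = 1
Stationarity residual: grad f(x) + sum_i lambda_i a_i = (0, 0)
  -> stationarity OK
Primal feasibility (all g_i <= 0): FAILS
Dual feasibility (all lambda_i >= 0): OK
Complementary slackness (lambda_i * g_i(x) = 0 for all i): OK

Verdict: the first failing condition is primal_feasibility -> primal.

primal


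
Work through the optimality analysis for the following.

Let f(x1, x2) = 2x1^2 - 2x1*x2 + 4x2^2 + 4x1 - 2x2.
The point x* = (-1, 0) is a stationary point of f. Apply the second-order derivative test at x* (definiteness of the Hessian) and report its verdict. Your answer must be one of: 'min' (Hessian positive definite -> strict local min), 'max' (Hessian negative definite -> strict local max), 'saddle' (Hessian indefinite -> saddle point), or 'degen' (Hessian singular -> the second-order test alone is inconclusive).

Compute the Hessian H = grad^2 f:
  H = [[4, -2], [-2, 8]]
Verify stationarity: grad f(x*) = H x* + g = (0, 0).
Eigenvalues of H: 3.1716, 8.8284.
Both eigenvalues > 0, so H is positive definite -> x* is a strict local min.

min


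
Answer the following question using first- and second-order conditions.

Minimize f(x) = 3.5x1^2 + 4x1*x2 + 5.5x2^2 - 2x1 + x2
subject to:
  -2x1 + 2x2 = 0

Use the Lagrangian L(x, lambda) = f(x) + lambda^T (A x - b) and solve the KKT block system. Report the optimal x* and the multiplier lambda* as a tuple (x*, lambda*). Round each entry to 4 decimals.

Form the Lagrangian:
  L(x, lambda) = (1/2) x^T Q x + c^T x + lambda^T (A x - b)
Stationarity (grad_x L = 0): Q x + c + A^T lambda = 0.
Primal feasibility: A x = b.

This gives the KKT block system:
  [ Q   A^T ] [ x     ]   [-c ]
  [ A    0  ] [ lambda ] = [ b ]

Solving the linear system:
  x*      = (0.0385, 0.0385)
  lambda* = (-0.7885)
  f(x*)   = -0.0192

x* = (0.0385, 0.0385), lambda* = (-0.7885)


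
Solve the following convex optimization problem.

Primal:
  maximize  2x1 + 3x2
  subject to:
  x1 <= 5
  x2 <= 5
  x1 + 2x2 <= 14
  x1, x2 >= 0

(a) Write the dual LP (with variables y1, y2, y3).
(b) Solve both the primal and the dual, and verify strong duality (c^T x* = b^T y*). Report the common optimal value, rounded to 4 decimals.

The standard primal-dual pair for 'max c^T x s.t. A x <= b, x >= 0' is:
  Dual:  min b^T y  s.t.  A^T y >= c,  y >= 0.

So the dual LP is:
  minimize  5y1 + 5y2 + 14y3
  subject to:
    y1 + y3 >= 2
    y2 + 2y3 >= 3
    y1, y2, y3 >= 0

Solving the primal: x* = (5, 4.5).
  primal value c^T x* = 23.5.
Solving the dual: y* = (0.5, 0, 1.5).
  dual value b^T y* = 23.5.
Strong duality: c^T x* = b^T y*. Confirmed.

23.5


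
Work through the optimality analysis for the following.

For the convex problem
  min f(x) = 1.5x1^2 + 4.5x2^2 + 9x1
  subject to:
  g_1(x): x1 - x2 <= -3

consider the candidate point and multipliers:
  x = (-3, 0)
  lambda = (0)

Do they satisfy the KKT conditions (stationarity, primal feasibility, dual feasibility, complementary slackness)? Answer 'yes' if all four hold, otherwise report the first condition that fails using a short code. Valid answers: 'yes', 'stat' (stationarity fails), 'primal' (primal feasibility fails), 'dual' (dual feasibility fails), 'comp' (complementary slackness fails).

Gradient of f: grad f(x) = Q x + c = (0, 0)
Constraint values g_i(x) = a_i^T x - b_i:
  g_1((-3, 0)) = 0
Stationarity residual: grad f(x) + sum_i lambda_i a_i = (0, 0)
  -> stationarity OK
Primal feasibility (all g_i <= 0): OK
Dual feasibility (all lambda_i >= 0): OK
Complementary slackness (lambda_i * g_i(x) = 0 for all i): OK

Verdict: yes, KKT holds.

yes


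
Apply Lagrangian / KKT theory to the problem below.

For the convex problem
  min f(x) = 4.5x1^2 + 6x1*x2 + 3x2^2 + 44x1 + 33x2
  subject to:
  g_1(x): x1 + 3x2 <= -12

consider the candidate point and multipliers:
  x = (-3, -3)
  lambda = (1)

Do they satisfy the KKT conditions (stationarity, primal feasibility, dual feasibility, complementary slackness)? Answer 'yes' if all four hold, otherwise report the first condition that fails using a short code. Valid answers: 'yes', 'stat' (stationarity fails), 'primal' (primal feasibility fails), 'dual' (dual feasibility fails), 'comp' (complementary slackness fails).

Gradient of f: grad f(x) = Q x + c = (-1, -3)
Constraint values g_i(x) = a_i^T x - b_i:
  g_1((-3, -3)) = 0
Stationarity residual: grad f(x) + sum_i lambda_i a_i = (0, 0)
  -> stationarity OK
Primal feasibility (all g_i <= 0): OK
Dual feasibility (all lambda_i >= 0): OK
Complementary slackness (lambda_i * g_i(x) = 0 for all i): OK

Verdict: yes, KKT holds.

yes


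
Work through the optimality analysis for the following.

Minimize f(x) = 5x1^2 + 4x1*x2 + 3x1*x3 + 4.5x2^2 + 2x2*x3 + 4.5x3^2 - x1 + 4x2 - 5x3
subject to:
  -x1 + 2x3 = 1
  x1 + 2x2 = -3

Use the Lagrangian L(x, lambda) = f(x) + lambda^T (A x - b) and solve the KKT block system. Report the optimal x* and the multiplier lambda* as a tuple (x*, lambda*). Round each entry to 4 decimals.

Form the Lagrangian:
  L(x, lambda) = (1/2) x^T Q x + c^T x + lambda^T (A x - b)
Stationarity (grad_x L = 0): Q x + c + A^T lambda = 0.
Primal feasibility: A x = b.

This gives the KKT block system:
  [ Q   A^T ] [ x     ]   [-c ]
  [ A    0  ] [ lambda ] = [ b ]

Solving the linear system:
  x*      = (0.24, -1.62, 0.62)
  lambda* = (0.97, 4.19)
  f(x*)   = 0.89

x* = (0.24, -1.62, 0.62), lambda* = (0.97, 4.19)


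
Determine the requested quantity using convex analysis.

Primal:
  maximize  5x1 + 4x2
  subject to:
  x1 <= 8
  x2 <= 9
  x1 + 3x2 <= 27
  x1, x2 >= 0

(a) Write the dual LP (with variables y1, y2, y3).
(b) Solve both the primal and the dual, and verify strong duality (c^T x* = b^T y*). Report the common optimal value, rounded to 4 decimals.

The standard primal-dual pair for 'max c^T x s.t. A x <= b, x >= 0' is:
  Dual:  min b^T y  s.t.  A^T y >= c,  y >= 0.

So the dual LP is:
  minimize  8y1 + 9y2 + 27y3
  subject to:
    y1 + y3 >= 5
    y2 + 3y3 >= 4
    y1, y2, y3 >= 0

Solving the primal: x* = (8, 6.3333).
  primal value c^T x* = 65.3333.
Solving the dual: y* = (3.6667, 0, 1.3333).
  dual value b^T y* = 65.3333.
Strong duality: c^T x* = b^T y*. Confirmed.

65.3333


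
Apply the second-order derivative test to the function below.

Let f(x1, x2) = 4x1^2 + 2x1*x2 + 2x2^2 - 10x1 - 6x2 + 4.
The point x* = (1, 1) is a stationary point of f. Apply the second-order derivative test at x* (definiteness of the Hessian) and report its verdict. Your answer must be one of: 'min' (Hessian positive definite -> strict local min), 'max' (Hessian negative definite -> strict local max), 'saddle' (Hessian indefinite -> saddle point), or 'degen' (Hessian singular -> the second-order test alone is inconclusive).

Compute the Hessian H = grad^2 f:
  H = [[8, 2], [2, 4]]
Verify stationarity: grad f(x*) = H x* + g = (0, 0).
Eigenvalues of H: 3.1716, 8.8284.
Both eigenvalues > 0, so H is positive definite -> x* is a strict local min.

min


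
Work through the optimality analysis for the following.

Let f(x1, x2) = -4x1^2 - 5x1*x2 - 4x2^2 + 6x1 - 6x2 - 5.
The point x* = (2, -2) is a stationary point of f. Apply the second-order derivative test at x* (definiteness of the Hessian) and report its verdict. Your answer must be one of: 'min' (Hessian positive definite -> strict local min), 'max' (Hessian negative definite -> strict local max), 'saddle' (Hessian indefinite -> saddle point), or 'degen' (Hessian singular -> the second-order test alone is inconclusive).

Compute the Hessian H = grad^2 f:
  H = [[-8, -5], [-5, -8]]
Verify stationarity: grad f(x*) = H x* + g = (0, 0).
Eigenvalues of H: -13, -3.
Both eigenvalues < 0, so H is negative definite -> x* is a strict local max.

max


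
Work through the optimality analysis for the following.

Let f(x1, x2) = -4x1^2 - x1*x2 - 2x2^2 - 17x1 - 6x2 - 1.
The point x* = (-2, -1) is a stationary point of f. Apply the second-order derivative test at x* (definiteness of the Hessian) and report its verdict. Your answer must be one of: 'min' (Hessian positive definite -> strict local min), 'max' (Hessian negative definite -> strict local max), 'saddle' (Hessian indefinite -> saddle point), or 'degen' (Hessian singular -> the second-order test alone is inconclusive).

Compute the Hessian H = grad^2 f:
  H = [[-8, -1], [-1, -4]]
Verify stationarity: grad f(x*) = H x* + g = (0, 0).
Eigenvalues of H: -8.2361, -3.7639.
Both eigenvalues < 0, so H is negative definite -> x* is a strict local max.

max


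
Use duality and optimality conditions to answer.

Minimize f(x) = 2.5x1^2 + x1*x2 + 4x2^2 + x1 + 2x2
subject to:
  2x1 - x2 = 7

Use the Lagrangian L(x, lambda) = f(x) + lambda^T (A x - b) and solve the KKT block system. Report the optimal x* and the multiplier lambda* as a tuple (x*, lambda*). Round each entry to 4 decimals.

Form the Lagrangian:
  L(x, lambda) = (1/2) x^T Q x + c^T x + lambda^T (A x - b)
Stationarity (grad_x L = 0): Q x + c + A^T lambda = 0.
Primal feasibility: A x = b.

This gives the KKT block system:
  [ Q   A^T ] [ x     ]   [-c ]
  [ A    0  ] [ lambda ] = [ b ]

Solving the linear system:
  x*      = (2.7805, -1.439)
  lambda* = (-6.7317)
  f(x*)   = 23.5122

x* = (2.7805, -1.439), lambda* = (-6.7317)


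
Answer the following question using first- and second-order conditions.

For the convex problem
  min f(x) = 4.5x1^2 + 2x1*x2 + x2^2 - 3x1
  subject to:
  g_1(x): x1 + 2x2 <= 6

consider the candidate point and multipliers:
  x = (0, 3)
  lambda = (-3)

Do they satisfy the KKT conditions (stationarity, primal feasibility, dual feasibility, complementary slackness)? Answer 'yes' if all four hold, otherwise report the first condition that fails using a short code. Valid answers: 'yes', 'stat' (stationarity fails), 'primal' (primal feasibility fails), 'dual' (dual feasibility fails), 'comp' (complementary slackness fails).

Gradient of f: grad f(x) = Q x + c = (3, 6)
Constraint values g_i(x) = a_i^T x - b_i:
  g_1((0, 3)) = 0
Stationarity residual: grad f(x) + sum_i lambda_i a_i = (0, 0)
  -> stationarity OK
Primal feasibility (all g_i <= 0): OK
Dual feasibility (all lambda_i >= 0): FAILS
Complementary slackness (lambda_i * g_i(x) = 0 for all i): OK

Verdict: the first failing condition is dual_feasibility -> dual.

dual


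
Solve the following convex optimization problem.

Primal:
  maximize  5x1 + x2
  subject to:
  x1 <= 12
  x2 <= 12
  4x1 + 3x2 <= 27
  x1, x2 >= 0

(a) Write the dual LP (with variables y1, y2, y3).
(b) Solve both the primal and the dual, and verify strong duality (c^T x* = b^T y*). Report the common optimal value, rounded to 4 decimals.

The standard primal-dual pair for 'max c^T x s.t. A x <= b, x >= 0' is:
  Dual:  min b^T y  s.t.  A^T y >= c,  y >= 0.

So the dual LP is:
  minimize  12y1 + 12y2 + 27y3
  subject to:
    y1 + 4y3 >= 5
    y2 + 3y3 >= 1
    y1, y2, y3 >= 0

Solving the primal: x* = (6.75, 0).
  primal value c^T x* = 33.75.
Solving the dual: y* = (0, 0, 1.25).
  dual value b^T y* = 33.75.
Strong duality: c^T x* = b^T y*. Confirmed.

33.75


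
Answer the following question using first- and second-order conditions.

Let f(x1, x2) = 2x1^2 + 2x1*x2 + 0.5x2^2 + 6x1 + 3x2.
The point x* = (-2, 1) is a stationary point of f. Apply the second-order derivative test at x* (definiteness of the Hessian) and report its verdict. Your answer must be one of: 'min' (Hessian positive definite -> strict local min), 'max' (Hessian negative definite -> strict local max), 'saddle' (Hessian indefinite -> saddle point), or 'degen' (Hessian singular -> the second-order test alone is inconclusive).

Compute the Hessian H = grad^2 f:
  H = [[4, 2], [2, 1]]
Verify stationarity: grad f(x*) = H x* + g = (0, 0).
Eigenvalues of H: 0, 5.
H has a zero eigenvalue (singular; positive semidefinite but not definite), so H is neither positive definite, negative definite, nor indefinite. The second-order test alone is inconclusive -> degen.
(Indeed, f is constant along the null direction of H through x*, so x* is not a strict local extremum.)

degen


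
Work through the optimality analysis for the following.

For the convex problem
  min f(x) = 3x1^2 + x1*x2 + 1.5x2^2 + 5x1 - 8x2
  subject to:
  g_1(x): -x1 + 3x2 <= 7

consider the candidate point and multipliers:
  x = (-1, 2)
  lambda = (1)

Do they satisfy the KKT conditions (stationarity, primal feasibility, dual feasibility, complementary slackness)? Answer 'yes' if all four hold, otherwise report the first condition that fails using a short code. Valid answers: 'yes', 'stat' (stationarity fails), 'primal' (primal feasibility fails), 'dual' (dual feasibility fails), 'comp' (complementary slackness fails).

Gradient of f: grad f(x) = Q x + c = (1, -3)
Constraint values g_i(x) = a_i^T x - b_i:
  g_1((-1, 2)) = 0
Stationarity residual: grad f(x) + sum_i lambda_i a_i = (0, 0)
  -> stationarity OK
Primal feasibility (all g_i <= 0): OK
Dual feasibility (all lambda_i >= 0): OK
Complementary slackness (lambda_i * g_i(x) = 0 for all i): OK

Verdict: yes, KKT holds.

yes


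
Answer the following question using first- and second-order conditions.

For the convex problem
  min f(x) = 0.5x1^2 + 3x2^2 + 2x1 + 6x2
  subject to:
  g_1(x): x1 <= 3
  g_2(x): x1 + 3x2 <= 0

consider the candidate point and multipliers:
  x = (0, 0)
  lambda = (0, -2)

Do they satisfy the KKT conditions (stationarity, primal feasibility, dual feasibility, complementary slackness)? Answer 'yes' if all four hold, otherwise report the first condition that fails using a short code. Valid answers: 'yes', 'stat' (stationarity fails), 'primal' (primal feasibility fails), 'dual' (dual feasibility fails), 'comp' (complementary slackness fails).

Gradient of f: grad f(x) = Q x + c = (2, 6)
Constraint values g_i(x) = a_i^T x - b_i:
  g_1((0, 0)) = -3
  g_2((0, 0)) = 0
Stationarity residual: grad f(x) + sum_i lambda_i a_i = (0, 0)
  -> stationarity OK
Primal feasibility (all g_i <= 0): OK
Dual feasibility (all lambda_i >= 0): FAILS
Complementary slackness (lambda_i * g_i(x) = 0 for all i): OK

Verdict: the first failing condition is dual_feasibility -> dual.

dual


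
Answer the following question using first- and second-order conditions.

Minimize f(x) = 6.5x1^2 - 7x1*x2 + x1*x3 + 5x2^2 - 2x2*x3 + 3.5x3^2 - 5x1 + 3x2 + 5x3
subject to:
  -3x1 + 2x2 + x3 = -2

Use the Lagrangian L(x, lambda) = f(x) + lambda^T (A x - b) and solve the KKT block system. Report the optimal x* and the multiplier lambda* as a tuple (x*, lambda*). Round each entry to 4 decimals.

Form the Lagrangian:
  L(x, lambda) = (1/2) x^T Q x + c^T x + lambda^T (A x - b)
Stationarity (grad_x L = 0): Q x + c + A^T lambda = 0.
Primal feasibility: A x = b.

This gives the KKT block system:
  [ Q   A^T ] [ x     ]   [-c ]
  [ A    0  ] [ lambda ] = [ b ]

Solving the linear system:
  x*      = (0.2658, -0.2141, -0.7744)
  lambda* = (-0.2734)
  f(x*)   = -3.195

x* = (0.2658, -0.2141, -0.7744), lambda* = (-0.2734)


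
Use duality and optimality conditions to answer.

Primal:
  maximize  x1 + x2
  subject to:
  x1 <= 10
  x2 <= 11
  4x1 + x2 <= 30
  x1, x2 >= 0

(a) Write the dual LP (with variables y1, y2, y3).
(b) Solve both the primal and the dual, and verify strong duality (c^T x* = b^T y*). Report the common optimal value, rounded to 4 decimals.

The standard primal-dual pair for 'max c^T x s.t. A x <= b, x >= 0' is:
  Dual:  min b^T y  s.t.  A^T y >= c,  y >= 0.

So the dual LP is:
  minimize  10y1 + 11y2 + 30y3
  subject to:
    y1 + 4y3 >= 1
    y2 + y3 >= 1
    y1, y2, y3 >= 0

Solving the primal: x* = (4.75, 11).
  primal value c^T x* = 15.75.
Solving the dual: y* = (0, 0.75, 0.25).
  dual value b^T y* = 15.75.
Strong duality: c^T x* = b^T y*. Confirmed.

15.75


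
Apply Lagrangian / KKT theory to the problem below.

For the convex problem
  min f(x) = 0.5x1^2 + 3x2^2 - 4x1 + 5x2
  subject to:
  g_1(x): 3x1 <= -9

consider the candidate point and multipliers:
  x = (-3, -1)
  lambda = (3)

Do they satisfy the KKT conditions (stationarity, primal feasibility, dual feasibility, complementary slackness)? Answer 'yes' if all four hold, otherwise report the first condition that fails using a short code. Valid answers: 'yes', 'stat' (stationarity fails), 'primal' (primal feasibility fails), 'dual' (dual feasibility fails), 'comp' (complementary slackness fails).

Gradient of f: grad f(x) = Q x + c = (-7, -1)
Constraint values g_i(x) = a_i^T x - b_i:
  g_1((-3, -1)) = 0
Stationarity residual: grad f(x) + sum_i lambda_i a_i = (2, -1)
  -> stationarity FAILS
Primal feasibility (all g_i <= 0): OK
Dual feasibility (all lambda_i >= 0): OK
Complementary slackness (lambda_i * g_i(x) = 0 for all i): OK

Verdict: the first failing condition is stationarity -> stat.

stat


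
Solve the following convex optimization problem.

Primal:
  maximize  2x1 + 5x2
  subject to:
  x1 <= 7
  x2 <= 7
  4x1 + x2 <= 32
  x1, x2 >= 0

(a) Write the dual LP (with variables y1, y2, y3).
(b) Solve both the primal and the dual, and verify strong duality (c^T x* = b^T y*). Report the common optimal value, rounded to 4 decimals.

The standard primal-dual pair for 'max c^T x s.t. A x <= b, x >= 0' is:
  Dual:  min b^T y  s.t.  A^T y >= c,  y >= 0.

So the dual LP is:
  minimize  7y1 + 7y2 + 32y3
  subject to:
    y1 + 4y3 >= 2
    y2 + y3 >= 5
    y1, y2, y3 >= 0

Solving the primal: x* = (6.25, 7).
  primal value c^T x* = 47.5.
Solving the dual: y* = (0, 4.5, 0.5).
  dual value b^T y* = 47.5.
Strong duality: c^T x* = b^T y*. Confirmed.

47.5


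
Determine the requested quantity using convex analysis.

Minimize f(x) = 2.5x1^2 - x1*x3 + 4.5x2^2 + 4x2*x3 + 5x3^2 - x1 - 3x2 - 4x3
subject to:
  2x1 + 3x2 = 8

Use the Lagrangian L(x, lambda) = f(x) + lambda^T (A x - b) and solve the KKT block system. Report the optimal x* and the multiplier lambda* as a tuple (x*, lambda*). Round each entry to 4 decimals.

Form the Lagrangian:
  L(x, lambda) = (1/2) x^T Q x + c^T x + lambda^T (A x - b)
Stationarity (grad_x L = 0): Q x + c + A^T lambda = 0.
Primal feasibility: A x = b.

This gives the KKT block system:
  [ Q   A^T ] [ x     ]   [-c ]
  [ A    0  ] [ lambda ] = [ b ]

Solving the linear system:
  x*      = (1.6401, 1.5733, -0.0653)
  lambda* = (-3.6328)
  f(x*)   = 11.4819

x* = (1.6401, 1.5733, -0.0653), lambda* = (-3.6328)


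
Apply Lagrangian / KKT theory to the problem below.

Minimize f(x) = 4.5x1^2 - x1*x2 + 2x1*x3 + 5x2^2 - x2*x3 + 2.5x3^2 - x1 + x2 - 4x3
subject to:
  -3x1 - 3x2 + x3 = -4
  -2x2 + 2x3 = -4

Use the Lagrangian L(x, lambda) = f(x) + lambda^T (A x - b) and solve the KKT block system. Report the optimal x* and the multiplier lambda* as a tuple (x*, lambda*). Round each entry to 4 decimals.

Form the Lagrangian:
  L(x, lambda) = (1/2) x^T Q x + c^T x + lambda^T (A x - b)
Stationarity (grad_x L = 0): Q x + c + A^T lambda = 0.
Primal feasibility: A x = b.

This gives the KKT block system:
  [ Q   A^T ] [ x     ]   [-c ]
  [ A    0  ] [ lambda ] = [ b ]

Solving the linear system:
  x*      = (0.1986, 0.7021, -1.2979)
  lambda* = (-0.8369, 5.8156)
  f(x*)   = 12.805

x* = (0.1986, 0.7021, -1.2979), lambda* = (-0.8369, 5.8156)
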